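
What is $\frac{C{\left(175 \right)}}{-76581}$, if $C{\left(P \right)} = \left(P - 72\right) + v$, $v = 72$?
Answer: $- \frac{175}{76581} \approx -0.0022852$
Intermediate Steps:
$C{\left(P \right)} = P$ ($C{\left(P \right)} = \left(P - 72\right) + 72 = \left(-72 + P\right) + 72 = P$)
$\frac{C{\left(175 \right)}}{-76581} = \frac{175}{-76581} = 175 \left(- \frac{1}{76581}\right) = - \frac{175}{76581}$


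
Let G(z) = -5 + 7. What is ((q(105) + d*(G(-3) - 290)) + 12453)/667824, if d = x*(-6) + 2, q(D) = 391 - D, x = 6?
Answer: 22531/667824 ≈ 0.033738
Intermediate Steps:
d = -34 (d = 6*(-6) + 2 = -36 + 2 = -34)
G(z) = 2
((q(105) + d*(G(-3) - 290)) + 12453)/667824 = (((391 - 1*105) - 34*(2 - 290)) + 12453)/667824 = (((391 - 105) - 34*(-288)) + 12453)*(1/667824) = ((286 + 9792) + 12453)*(1/667824) = (10078 + 12453)*(1/667824) = 22531*(1/667824) = 22531/667824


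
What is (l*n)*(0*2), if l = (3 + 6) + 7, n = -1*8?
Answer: 0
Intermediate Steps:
n = -8
l = 16 (l = 9 + 7 = 16)
(l*n)*(0*2) = (16*(-8))*(0*2) = -128*0 = 0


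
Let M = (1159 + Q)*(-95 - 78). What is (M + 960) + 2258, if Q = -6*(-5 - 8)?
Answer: -210783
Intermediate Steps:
Q = 78 (Q = -6*(-13) = 78)
M = -214001 (M = (1159 + 78)*(-95 - 78) = 1237*(-173) = -214001)
(M + 960) + 2258 = (-214001 + 960) + 2258 = -213041 + 2258 = -210783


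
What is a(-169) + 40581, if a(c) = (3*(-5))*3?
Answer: 40536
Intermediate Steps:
a(c) = -45 (a(c) = -15*3 = -45)
a(-169) + 40581 = -45 + 40581 = 40536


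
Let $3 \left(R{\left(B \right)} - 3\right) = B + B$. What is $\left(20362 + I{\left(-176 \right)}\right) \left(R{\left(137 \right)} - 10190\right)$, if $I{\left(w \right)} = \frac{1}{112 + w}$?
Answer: $- \frac{13156339643}{64} \approx -2.0557 \cdot 10^{8}$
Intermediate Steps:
$R{\left(B \right)} = 3 + \frac{2 B}{3}$ ($R{\left(B \right)} = 3 + \frac{B + B}{3} = 3 + \frac{2 B}{3}$)
$\left(20362 + I{\left(-176 \right)}\right) \left(R{\left(137 \right)} - 10190\right) = \left(20362 + \frac{1}{112 - 176}\right) \left(\left(3 + \frac{2}{3} \cdot 137\right) - 10190\right) = \left(20362 + \frac{1}{-64}\right) \left(\left(3 + \frac{274}{3}\right) - 10190\right) = \left(20362 - \frac{1}{64}\right) \left(\frac{283}{3} - 10190\right) = \frac{1303167}{64} \left(- \frac{30287}{3}\right) = - \frac{13156339643}{64}$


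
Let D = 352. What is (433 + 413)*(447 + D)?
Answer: 675954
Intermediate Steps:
(433 + 413)*(447 + D) = (433 + 413)*(447 + 352) = 846*799 = 675954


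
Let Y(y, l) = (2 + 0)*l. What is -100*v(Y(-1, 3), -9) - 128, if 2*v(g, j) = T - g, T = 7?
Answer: -178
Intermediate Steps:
Y(y, l) = 2*l
v(g, j) = 7/2 - g/2 (v(g, j) = (7 - g)/2 = 7/2 - g/2)
-100*v(Y(-1, 3), -9) - 128 = -100*(7/2 - 3) - 128 = -100*1/2 - 128 = -50 - 128 = -178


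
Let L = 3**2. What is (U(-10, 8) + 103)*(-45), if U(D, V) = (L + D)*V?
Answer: -4275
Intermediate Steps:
L = 9
U(D, V) = V*(9 + D) (U(D, V) = (9 + D)*V = V*(9 + D))
(U(-10, 8) + 103)*(-45) = (8*(9 - 10) + 103)*(-45) = (8*(-1) + 103)*(-45) = (-8 + 103)*(-45) = 95*(-45) = -4275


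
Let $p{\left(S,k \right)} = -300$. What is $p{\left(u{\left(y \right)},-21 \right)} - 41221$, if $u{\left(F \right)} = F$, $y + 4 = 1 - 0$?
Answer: $-41521$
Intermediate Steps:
$y = -3$ ($y = -4 + \left(1 - 0\right) = -4 + \left(1 + 0\right) = -4 + 1 = -3$)
$p{\left(u{\left(y \right)},-21 \right)} - 41221 = -300 - 41221 = -41521$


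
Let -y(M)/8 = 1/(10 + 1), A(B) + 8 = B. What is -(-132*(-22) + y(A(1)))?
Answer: -31936/11 ≈ -2903.3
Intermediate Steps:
A(B) = -8 + B
y(M) = -8/11 (y(M) = -8/(10 + 1) = -8/11)
-(-132*(-22) + y(A(1))) = -(-132*(-22) - 8/11) = -(2904 - 8/11) = -1*31936/11 = -31936/11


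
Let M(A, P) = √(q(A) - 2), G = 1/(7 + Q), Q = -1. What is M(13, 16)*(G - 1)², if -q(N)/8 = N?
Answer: 25*I*√106/36 ≈ 7.1497*I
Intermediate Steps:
q(N) = -8*N
G = ⅙ (G = 1/(7 - 1) = 1/6 = ⅙ ≈ 0.16667)
M(A, P) = √(-2 - 8*A) (M(A, P) = √(-8*A - 2) = √(-2 - 8*A))
M(13, 16)*(G - 1)² = √(-2 - 8*13)*(⅙ - 1)² = √(-2 - 104)*(-⅚)² = √(-106)*(25/36) = (I*√106)*(25/36) = 25*I*√106/36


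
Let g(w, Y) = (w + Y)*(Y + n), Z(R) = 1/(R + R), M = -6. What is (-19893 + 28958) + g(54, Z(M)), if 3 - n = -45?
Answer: 1677385/144 ≈ 11649.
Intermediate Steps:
n = 48 (n = 3 - 1*(-45) = 3 + 45 = 48)
Z(R) = 1/(2*R)
g(w, Y) = (48 + Y)*(Y + w) (g(w, Y) = (w + Y)*(Y + 48) = (Y + w)*(48 + Y) = (48 + Y)*(Y + w))
(-19893 + 28958) + g(54, Z(M)) = (-19893 + 28958) + (((½)/(-6))² + 48*((½)/(-6)) + 48*54 + ((½)/(-6))*54) = 9065 + (((½)*(-⅙))² + 48*((½)*(-⅙)) + 2592 + ((½)*(-⅙))*54) = 9065 + ((-1/12)² + 48*(-1/12) + 2592 - 1/12*54) = 9065 + (1/144 - 4 + 2592 - 9/2) = 9065 + 372025/144 = 1677385/144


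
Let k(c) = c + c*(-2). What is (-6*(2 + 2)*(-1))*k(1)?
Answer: -24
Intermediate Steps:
k(c) = -c (k(c) = c - 2*c = -c)
(-6*(2 + 2)*(-1))*k(1) = (-6*(2 + 2)*(-1))*(-1*1) = -24*(-1)*(-1) = -6*(-4)*(-1) = 24*(-1) = -24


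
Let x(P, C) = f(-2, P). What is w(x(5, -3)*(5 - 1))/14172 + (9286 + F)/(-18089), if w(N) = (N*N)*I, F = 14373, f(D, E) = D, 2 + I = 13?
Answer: -80640173/64089327 ≈ -1.2582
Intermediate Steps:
I = 11 (I = -2 + 13 = 11)
x(P, C) = -2
w(N) = 11*N² (w(N) = (N*N)*11 = N²*11 = 11*N²)
w(x(5, -3)*(5 - 1))/14172 + (9286 + F)/(-18089) = (11*(-2*(5 - 1))²)/14172 + (9286 + 14373)/(-18089) = (11*(-2*4)²)*(1/14172) + 23659*(-1/18089) = (11*(-8)²)*(1/14172) - 23659/18089 = (11*64)*(1/14172) - 23659/18089 = 704*(1/14172) - 23659/18089 = 176/3543 - 23659/18089 = -80640173/64089327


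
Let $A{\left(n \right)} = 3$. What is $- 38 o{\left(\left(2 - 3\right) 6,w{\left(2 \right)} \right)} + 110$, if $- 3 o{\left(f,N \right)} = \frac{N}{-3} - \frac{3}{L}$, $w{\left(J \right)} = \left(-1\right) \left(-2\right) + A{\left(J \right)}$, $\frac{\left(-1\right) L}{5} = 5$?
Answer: $\frac{20342}{225} \approx 90.409$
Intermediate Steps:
$L = -25$ ($L = \left(-5\right) 5 = -25$)
$w{\left(J \right)} = 5$ ($w{\left(J \right)} = \left(-1\right) \left(-2\right) + 3 = 2 + 3 = 5$)
$o{\left(f,N \right)} = - \frac{1}{25} + \frac{N}{9}$ ($o{\left(f,N \right)} = - \frac{\frac{N}{-3} - \frac{3}{-25}}{3} = - \frac{N \left(- \frac{1}{3}\right) - - \frac{3}{25}}{3} = - \frac{- \frac{N}{3} + \frac{3}{25}}{3} = - \frac{\frac{3}{25} - \frac{N}{3}}{3} = - \frac{1}{25} + \frac{N}{9}$)
$- 38 o{\left(\left(2 - 3\right) 6,w{\left(2 \right)} \right)} + 110 = - 38 \left(- \frac{1}{25} + \frac{1}{9} \cdot 5\right) + 110 = - 38 \left(- \frac{1}{25} + \frac{5}{9}\right) + 110 = \left(-38\right) \frac{116}{225} + 110 = - \frac{4408}{225} + 110 = \frac{20342}{225}$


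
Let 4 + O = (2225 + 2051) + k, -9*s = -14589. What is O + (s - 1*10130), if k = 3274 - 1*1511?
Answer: -2474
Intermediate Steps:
s = 1621 (s = -⅑*(-14589) = 1621)
k = 1763 (k = 3274 - 1511 = 1763)
O = 6035 (O = -4 + ((2225 + 2051) + 1763) = -4 + (4276 + 1763) = -4 + 6039 = 6035)
O + (s - 1*10130) = 6035 + (1621 - 1*10130) = 6035 + (1621 - 10130) = 6035 - 8509 = -2474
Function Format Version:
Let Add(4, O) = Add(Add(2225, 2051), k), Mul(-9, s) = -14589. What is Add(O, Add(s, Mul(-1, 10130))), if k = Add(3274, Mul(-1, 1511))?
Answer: -2474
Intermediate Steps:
s = 1621 (s = Mul(Rational(-1, 9), -14589) = 1621)
k = 1763 (k = Add(3274, -1511) = 1763)
O = 6035 (O = Add(-4, Add(Add(2225, 2051), 1763)) = Add(-4, Add(4276, 1763)) = Add(-4, 6039) = 6035)
Add(O, Add(s, Mul(-1, 10130))) = Add(6035, Add(1621, Mul(-1, 10130))) = Add(6035, Add(1621, -10130)) = Add(6035, -8509) = -2474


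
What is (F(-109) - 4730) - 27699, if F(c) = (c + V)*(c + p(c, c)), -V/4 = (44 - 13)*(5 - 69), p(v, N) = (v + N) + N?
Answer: -3445001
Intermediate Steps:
p(v, N) = v + 2*N (p(v, N) = (N + v) + N = v + 2*N)
V = 7936 (V = -4*(44 - 13)*(5 - 69) = -124*(-64) = -4*(-1984) = 7936)
F(c) = 4*c*(7936 + c) (F(c) = (c + 7936)*(c + (c + 2*c)) = (7936 + c)*(c + 3*c) = (7936 + c)*(4*c) = 4*c*(7936 + c))
(F(-109) - 4730) - 27699 = (4*(-109)*(7936 - 109) - 4730) - 27699 = (4*(-109)*7827 - 4730) - 27699 = (-3412572 - 4730) - 27699 = -3417302 - 27699 = -3445001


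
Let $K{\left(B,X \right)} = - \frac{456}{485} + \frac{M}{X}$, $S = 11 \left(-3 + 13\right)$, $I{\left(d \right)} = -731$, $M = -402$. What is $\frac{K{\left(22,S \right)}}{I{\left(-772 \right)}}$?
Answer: $\frac{24513}{3899885} \approx 0.0062856$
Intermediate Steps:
$S = 110$ ($S = 11 \cdot 10 = 110$)
$K{\left(B,X \right)} = - \frac{456}{485} - \frac{402}{X}$
$\frac{K{\left(22,S \right)}}{I{\left(-772 \right)}} = \frac{- \frac{456}{485} - \frac{402}{110}}{-731} = \left(- \frac{456}{485} - \frac{201}{55}\right) \left(- \frac{1}{731}\right) = \left(- \frac{24513}{5335}\right) \left(- \frac{1}{731}\right) = \frac{24513}{3899885}$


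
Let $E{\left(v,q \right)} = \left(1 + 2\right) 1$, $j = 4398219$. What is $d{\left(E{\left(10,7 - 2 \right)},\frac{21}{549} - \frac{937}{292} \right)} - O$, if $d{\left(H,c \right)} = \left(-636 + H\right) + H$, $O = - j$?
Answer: $4397589$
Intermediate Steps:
$E{\left(v,q \right)} = 3$ ($E{\left(v,q \right)} = 3 \cdot 1 = 3$)
$O = -4398219$ ($O = \left(-1\right) 4398219 = -4398219$)
$d{\left(H,c \right)} = -636 + 2 H$
$d{\left(E{\left(10,7 - 2 \right)},\frac{21}{549} - \frac{937}{292} \right)} - O = \left(-636 + 2 \cdot 3\right) - -4398219 = \left(-636 + 6\right) + 4398219 = -630 + 4398219 = 4397589$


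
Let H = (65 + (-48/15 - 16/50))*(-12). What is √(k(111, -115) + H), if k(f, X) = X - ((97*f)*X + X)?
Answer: 3*√3437409/5 ≈ 1112.4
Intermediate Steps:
k(f, X) = -97*X*f (k(f, X) = X - (97*X*f + X) = X - (X + 97*X*f) = X + (-X - 97*X*f) = -97*X*f)
H = -18444/25 (H = (65 + (-48*1/15 - 16*1/50))*(-12) = (65 + (-16/5 - 8/25))*(-12) = (65 - 88/25)*(-12) = (1537/25)*(-12) = -18444/25 ≈ -737.76)
√(k(111, -115) + H) = √(-97*(-115)*111 - 18444/25) = √(1238205 - 18444/25) = √(30936681/25) = 3*√3437409/5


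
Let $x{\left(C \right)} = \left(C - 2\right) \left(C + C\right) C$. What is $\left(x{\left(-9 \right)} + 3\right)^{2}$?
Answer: $3164841$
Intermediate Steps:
$x{\left(C \right)} = 2 C^{2} \left(-2 + C\right)$ ($x{\left(C \right)} = \left(-2 + C\right) 2 C C = 2 C \left(-2 + C\right) C = 2 C^{2} \left(-2 + C\right)$)
$\left(x{\left(-9 \right)} + 3\right)^{2} = \left(2 \left(-9\right)^{2} \left(-2 - 9\right) + 3\right)^{2} = \left(2 \cdot 81 \left(-11\right) + 3\right)^{2} = \left(-1782 + 3\right)^{2} = \left(-1779\right)^{2} = 3164841$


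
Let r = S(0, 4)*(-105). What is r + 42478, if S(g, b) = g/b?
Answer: 42478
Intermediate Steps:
r = 0 (r = (0/4)*(-105) = (0*(¼))*(-105) = 0*(-105) = 0)
r + 42478 = 0 + 42478 = 42478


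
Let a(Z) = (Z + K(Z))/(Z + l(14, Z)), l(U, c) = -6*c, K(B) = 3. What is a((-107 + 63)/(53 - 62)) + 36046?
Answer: 7930049/220 ≈ 36046.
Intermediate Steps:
a(Z) = -(3 + Z)/(5*Z) (a(Z) = (Z + 3)/(Z - 6*Z) = (3 + Z)/((-5*Z)) = (3 + Z)*(-1/(5*Z)) = -(3 + Z)/(5*Z))
a((-107 + 63)/(53 - 62)) + 36046 = (-3 - (-107 + 63)/(53 - 62))/(5*(((-107 + 63)/(53 - 62)))) + 36046 = (-3 - (-44)/(-9))/(5*((-44/(-9)))) + 36046 = (-3 - (-44)*(-1)/9)/(5*((-44*(-1/9)))) + 36046 = (-3 - 1*44/9)/(5*(44/9)) + 36046 = (1/5)*(9/44)*(-3 - 44/9) + 36046 = (1/5)*(9/44)*(-71/9) + 36046 = -71/220 + 36046 = 7930049/220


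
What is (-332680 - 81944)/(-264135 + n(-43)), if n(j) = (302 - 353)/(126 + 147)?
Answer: 18865392/12018151 ≈ 1.5697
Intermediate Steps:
n(j) = -17/91 (n(j) = -51/273 = -51*1/273 = -17/91)
(-332680 - 81944)/(-264135 + n(-43)) = (-332680 - 81944)/(-264135 - 17/91) = -414624/(-24036302/91) = -414624*(-91/24036302) = 18865392/12018151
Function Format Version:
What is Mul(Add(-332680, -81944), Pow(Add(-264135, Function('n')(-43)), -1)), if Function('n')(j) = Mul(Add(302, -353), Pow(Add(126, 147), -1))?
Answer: Rational(18865392, 12018151) ≈ 1.5697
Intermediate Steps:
Function('n')(j) = Rational(-17, 91) (Function('n')(j) = Mul(-51, Pow(273, -1)) = Mul(-51, Rational(1, 273)) = Rational(-17, 91))
Mul(Add(-332680, -81944), Pow(Add(-264135, Function('n')(-43)), -1)) = Mul(Add(-332680, -81944), Pow(Add(-264135, Rational(-17, 91)), -1)) = Mul(-414624, Pow(Rational(-24036302, 91), -1)) = Mul(-414624, Rational(-91, 24036302)) = Rational(18865392, 12018151)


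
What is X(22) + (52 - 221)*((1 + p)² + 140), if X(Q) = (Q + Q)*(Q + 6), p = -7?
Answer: -28512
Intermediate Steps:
X(Q) = 2*Q*(6 + Q) (X(Q) = (2*Q)*(6 + Q) = 2*Q*(6 + Q))
X(22) + (52 - 221)*((1 + p)² + 140) = 2*22*(6 + 22) + (52 - 221)*((1 - 7)² + 140) = 2*22*28 - 169*((-6)² + 140) = 1232 - 169*(36 + 140) = 1232 - 169*176 = 1232 - 29744 = -28512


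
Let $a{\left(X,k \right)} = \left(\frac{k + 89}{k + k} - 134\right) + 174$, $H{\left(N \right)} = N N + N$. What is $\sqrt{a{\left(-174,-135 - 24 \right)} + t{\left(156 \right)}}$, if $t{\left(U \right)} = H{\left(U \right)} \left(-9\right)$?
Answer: $\frac{i \sqrt{5571623463}}{159} \approx 469.45 i$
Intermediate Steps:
$H{\left(N \right)} = N + N^{2}$ ($H{\left(N \right)} = N^{2} + N = N + N^{2}$)
$a{\left(X,k \right)} = 40 + \frac{89 + k}{2 k}$ ($a{\left(X,k \right)} = \left(\frac{89 + k}{2 k} - 134\right) + 174 = \left(-134 + \frac{89 + k}{2 k}\right) + 174 = 40 + \frac{89 + k}{2 k}$)
$t{\left(U \right)} = - 9 U \left(1 + U\right)$ ($t{\left(U \right)} = U \left(1 + U\right) \left(-9\right) = - 9 U \left(1 + U\right)$)
$\sqrt{a{\left(-174,-135 - 24 \right)} + t{\left(156 \right)}} = \sqrt{\frac{89 + 81 \left(-135 - 24\right)}{2 \left(-135 - 24\right)} - 1404 \left(1 + 156\right)} = \sqrt{\frac{89 + 81 \left(-159\right)}{2 \left(-159\right)} - 1404 \cdot 157} = \sqrt{\frac{1}{2} \left(- \frac{1}{159}\right) \left(89 - 12879\right) - 220428} = \sqrt{\frac{1}{2} \left(- \frac{1}{159}\right) \left(-12790\right) - 220428} = \sqrt{\frac{6395}{159} - 220428} = \sqrt{- \frac{35041657}{159}} = \frac{i \sqrt{5571623463}}{159}$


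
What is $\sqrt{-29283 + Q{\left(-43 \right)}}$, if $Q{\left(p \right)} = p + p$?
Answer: $i \sqrt{29369} \approx 171.37 i$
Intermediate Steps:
$Q{\left(p \right)} = 2 p$
$\sqrt{-29283 + Q{\left(-43 \right)}} = \sqrt{-29283 + 2 \left(-43\right)} = \sqrt{-29283 - 86} = \sqrt{-29369} = i \sqrt{29369}$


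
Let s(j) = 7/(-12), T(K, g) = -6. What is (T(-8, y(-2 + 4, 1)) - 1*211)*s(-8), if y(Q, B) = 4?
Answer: 1519/12 ≈ 126.58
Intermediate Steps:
s(j) = -7/12 (s(j) = 7*(-1/12) = -7/12)
(T(-8, y(-2 + 4, 1)) - 1*211)*s(-8) = (-6 - 1*211)*(-7/12) = (-6 - 211)*(-7/12) = -217*(-7/12) = 1519/12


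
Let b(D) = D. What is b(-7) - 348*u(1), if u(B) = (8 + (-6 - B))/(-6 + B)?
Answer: 313/5 ≈ 62.600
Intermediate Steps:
u(B) = (2 - B)/(-6 + B)
b(-7) - 348*u(1) = -7 - 348*(2 - 1*1)/(-6 + 1) = -7 - 348*(2 - 1)/(-5) = -7 - (-348)/5 = -7 - 348*(-⅕) = -7 + 348/5 = 313/5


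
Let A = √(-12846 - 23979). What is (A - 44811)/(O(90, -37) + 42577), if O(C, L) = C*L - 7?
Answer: -4979/4360 + I*√1473/7848 ≈ -1.142 + 0.0048904*I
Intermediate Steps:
A = 5*I*√1473 (A = √(-36825) = 5*I*√1473 ≈ 191.9*I)
O(C, L) = -7 + C*L
(A - 44811)/(O(90, -37) + 42577) = (5*I*√1473 - 44811)/((-7 + 90*(-37)) + 42577) = (-44811 + 5*I*√1473)/((-7 - 3330) + 42577) = (-44811 + 5*I*√1473)/(-3337 + 42577) = (-44811 + 5*I*√1473)/39240 = (-44811 + 5*I*√1473)*(1/39240) = -4979/4360 + I*√1473/7848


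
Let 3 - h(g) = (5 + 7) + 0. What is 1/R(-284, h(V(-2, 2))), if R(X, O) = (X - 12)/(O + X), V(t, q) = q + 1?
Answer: 293/296 ≈ 0.98986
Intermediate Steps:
V(t, q) = 1 + q
h(g) = -9 (h(g) = 3 - ((5 + 7) + 0) = 3 - (12 + 0) = 3 - 1*12 = 3 - 12 = -9)
R(X, O) = (-12 + X)/(O + X)
1/R(-284, h(V(-2, 2))) = 1/((-12 - 284)/(-9 - 284)) = 1/(-296/(-293)) = 1/(-1/293*(-296)) = 1/(296/293) = 293/296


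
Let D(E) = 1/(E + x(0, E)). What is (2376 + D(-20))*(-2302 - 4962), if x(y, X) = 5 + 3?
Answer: -51775976/3 ≈ -1.7259e+7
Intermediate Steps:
x(y, X) = 8
D(E) = 1/(8 + E) (D(E) = 1/(E + 8) = 1/(8 + E))
(2376 + D(-20))*(-2302 - 4962) = (2376 + 1/(8 - 20))*(-2302 - 4962) = (2376 + 1/(-12))*(-7264) = (2376 - 1/12)*(-7264) = (28511/12)*(-7264) = -51775976/3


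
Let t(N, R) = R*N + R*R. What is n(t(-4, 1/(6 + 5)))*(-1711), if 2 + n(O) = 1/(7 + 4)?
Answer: 35931/11 ≈ 3266.5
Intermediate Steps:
t(N, R) = R² + N*R (t(N, R) = N*R + R² = R² + N*R)
n(O) = -21/11 (n(O) = -2 + 1/(7 + 4) = -2 + 1/11 = -21/11)
n(t(-4, 1/(6 + 5)))*(-1711) = -21/11*(-1711) = 35931/11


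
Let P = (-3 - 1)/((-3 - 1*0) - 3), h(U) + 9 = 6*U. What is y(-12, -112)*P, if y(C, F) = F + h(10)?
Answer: -122/3 ≈ -40.667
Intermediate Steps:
h(U) = -9 + 6*U
P = ⅔ (P = -4/((-3 + 0) - 3) = -4/(-3 - 3) = -4/(-6) = -4*(-⅙) = ⅔ ≈ 0.66667)
y(C, F) = 51 + F (y(C, F) = F + (-9 + 6*10) = F + (-9 + 60) = F + 51 = 51 + F)
y(-12, -112)*P = (51 - 112)*(⅔) = -61*⅔ = -122/3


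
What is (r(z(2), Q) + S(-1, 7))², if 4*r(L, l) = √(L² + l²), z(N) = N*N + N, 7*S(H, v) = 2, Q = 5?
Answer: 3053/784 + √61/7 ≈ 5.0099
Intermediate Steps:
S(H, v) = 2/7 (S(H, v) = (⅐)*2 = 2/7)
z(N) = N + N² (z(N) = N² + N = N + N²)
r(L, l) = √(L² + l²)/4
(r(z(2), Q) + S(-1, 7))² = (√((2*(1 + 2))² + 5²)/4 + 2/7)² = (√((2*3)² + 25)/4 + 2/7)² = (√(6² + 25)/4 + 2/7)² = (√(36 + 25)/4 + 2/7)² = (√61/4 + 2/7)² = (2/7 + √61/4)²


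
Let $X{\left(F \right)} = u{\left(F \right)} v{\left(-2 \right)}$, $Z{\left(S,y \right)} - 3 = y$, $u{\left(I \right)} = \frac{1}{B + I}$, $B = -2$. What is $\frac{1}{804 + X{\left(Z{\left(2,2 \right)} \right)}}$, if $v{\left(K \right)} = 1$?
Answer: $\frac{3}{2413} \approx 0.0012433$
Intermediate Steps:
$u{\left(I \right)} = \frac{1}{-2 + I}$
$Z{\left(S,y \right)} = 3 + y$
$X{\left(F \right)} = \frac{1}{-2 + F}$ ($X{\left(F \right)} = \frac{1}{-2 + F} 1 = \frac{1}{-2 + F}$)
$\frac{1}{804 + X{\left(Z{\left(2,2 \right)} \right)}} = \frac{1}{804 + \frac{1}{-2 + \left(3 + 2\right)}} = \frac{1}{804 + \frac{1}{-2 + 5}} = \frac{1}{804 + \frac{1}{3}} = \frac{1}{\frac{2413}{3}} = \frac{3}{2413}$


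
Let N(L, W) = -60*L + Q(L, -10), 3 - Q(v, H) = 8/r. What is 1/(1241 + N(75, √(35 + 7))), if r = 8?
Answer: -1/3257 ≈ -0.00030703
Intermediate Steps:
Q(v, H) = 2 (Q(v, H) = 3 - 8/8 = 3 - 1*1 = 3 - 1 = 2)
N(L, W) = 2 - 60*L (N(L, W) = -60*L + 2 = 2 - 60*L)
1/(1241 + N(75, √(35 + 7))) = 1/(1241 + (2 - 60*75)) = 1/(1241 + (2 - 4500)) = 1/(1241 - 4498) = 1/(-3257) = -1/3257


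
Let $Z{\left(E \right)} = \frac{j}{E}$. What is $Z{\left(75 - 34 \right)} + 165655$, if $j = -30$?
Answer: $\frac{6791825}{41} \approx 1.6565 \cdot 10^{5}$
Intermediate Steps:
$Z{\left(E \right)} = - \frac{30}{E}$
$Z{\left(75 - 34 \right)} + 165655 = - \frac{30}{75 - 34} + 165655 = - \frac{30}{41} + 165655 = \frac{6791825}{41}$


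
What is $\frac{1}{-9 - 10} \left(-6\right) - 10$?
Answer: $- \frac{184}{19} \approx -9.6842$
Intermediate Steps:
$\frac{1}{-9 - 10} \left(-6\right) - 10 = \frac{1}{-19} \left(-6\right) - 10 = \left(- \frac{1}{19}\right) \left(-6\right) - 10 = \frac{6}{19} - 10 = - \frac{184}{19}$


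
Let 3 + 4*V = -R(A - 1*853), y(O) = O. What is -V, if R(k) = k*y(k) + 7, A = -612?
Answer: 2146235/4 ≈ 5.3656e+5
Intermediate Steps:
R(k) = 7 + k² (R(k) = k*k + 7 = k² + 7 = 7 + k²)
V = -2146235/4 (V = -¾ + (-(7 + (-612 - 1*853)²))/4 = -¾ + (-(7 + (-612 - 853)²))/4 = -¾ + (-(7 + (-1465)²))/4 = -¾ + (-(7 + 2146225))/4 = -¾ + (-1*2146232)/4 = -¾ + (¼)*(-2146232) = -¾ - 536558 = -2146235/4 ≈ -5.3656e+5)
-V = -1*(-2146235/4) = 2146235/4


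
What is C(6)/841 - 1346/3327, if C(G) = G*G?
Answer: -1012214/2798007 ≈ -0.36176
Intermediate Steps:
C(G) = G²
C(6)/841 - 1346/3327 = 6²/841 - 1346/3327 = 36*(1/841) - 1346*1/3327 = 36/841 - 1346/3327 = -1012214/2798007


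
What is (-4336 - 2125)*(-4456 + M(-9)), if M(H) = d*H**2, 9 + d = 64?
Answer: 6461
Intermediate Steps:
d = 55 (d = -9 + 64 = 55)
M(H) = 55*H**2
(-4336 - 2125)*(-4456 + M(-9)) = (-4336 - 2125)*(-4456 + 55*(-9)**2) = -6461*(-4456 + 55*81) = -6461*(-4456 + 4455) = -6461*(-1) = 6461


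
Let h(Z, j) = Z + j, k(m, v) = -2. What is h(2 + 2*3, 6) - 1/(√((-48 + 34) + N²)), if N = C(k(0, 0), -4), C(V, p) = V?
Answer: 14 + I*√10/10 ≈ 14.0 + 0.31623*I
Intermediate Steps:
N = -2
h(2 + 2*3, 6) - 1/(√((-48 + 34) + N²)) = ((2 + 2*3) + 6) - 1/(√((-48 + 34) + (-2)²)) = ((2 + 6) + 6) - 1/(√(-14 + 4)) = (8 + 6) - 1/(√(-10)) = 14 - 1/(I*√10) = 14 - (-1)*I*√10/10 = 14 + I*√10/10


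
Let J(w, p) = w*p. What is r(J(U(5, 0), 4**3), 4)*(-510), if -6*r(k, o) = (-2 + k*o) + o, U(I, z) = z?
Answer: 170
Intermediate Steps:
J(w, p) = p*w
r(k, o) = 1/3 - o/6 - k*o/6 (r(k, o) = -((-2 + k*o) + o)/6 = -(-2 + o + k*o)/6 = 1/3 - o/6 - k*o/6)
r(J(U(5, 0), 4**3), 4)*(-510) = (1/3 - 1/6*4 - 1/6*4**3*0*4)*(-510) = (1/3 - 2/3 - 1/6*64*0*4)*(-510) = (1/3 - 2/3 - 1/6*0*4)*(-510) = (1/3 - 2/3 + 0)*(-510) = -1/3*(-510) = 170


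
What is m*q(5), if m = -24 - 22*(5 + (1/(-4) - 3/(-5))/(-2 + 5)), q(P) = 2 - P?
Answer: 4097/10 ≈ 409.70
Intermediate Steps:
m = -4097/30 (m = -24 - 22*(5 + (1*(-¼) - 3*(-⅕))/3) = -24 - 22*(5 + (-¼ + ⅗)*(⅓)) = -24 - 22*(5 + (7/20)*(⅓)) = -24 - 22*(5 + 7/60) = -24 - 22*307/60 = -24 - 3377/30 = -4097/30 ≈ -136.57)
m*q(5) = -4097*(2 - 1*5)/30 = -4097*(2 - 5)/30 = -4097/30*(-3) = 4097/10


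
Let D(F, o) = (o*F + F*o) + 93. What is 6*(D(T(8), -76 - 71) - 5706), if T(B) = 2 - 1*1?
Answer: -35442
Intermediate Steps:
T(B) = 1 (T(B) = 2 - 1 = 1)
D(F, o) = 93 + 2*F*o (D(F, o) = (F*o + F*o) + 93 = 2*F*o + 93 = 93 + 2*F*o)
6*(D(T(8), -76 - 71) - 5706) = 6*((93 + 2*1*(-76 - 71)) - 5706) = 6*((93 + 2*1*(-147)) - 5706) = 6*((93 - 294) - 5706) = 6*(-201 - 5706) = 6*(-5907) = -35442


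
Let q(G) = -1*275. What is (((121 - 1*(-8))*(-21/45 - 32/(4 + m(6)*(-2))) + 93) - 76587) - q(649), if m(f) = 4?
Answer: -376236/5 ≈ -75247.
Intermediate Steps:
q(G) = -275
(((121 - 1*(-8))*(-21/45 - 32/(4 + m(6)*(-2))) + 93) - 76587) - q(649) = (((121 - 1*(-8))*(-21/45 - 32/(4 + 4*(-2))) + 93) - 76587) - 1*(-275) = (((121 + 8)*(-21*1/45 - 32/(4 - 8)) + 93) - 76587) + 275 = ((129*(-7/15 - 32/(-4)) + 93) - 76587) + 275 = ((129*(-7/15 - 32*(-1/4)) + 93) - 76587) + 275 = ((129*(-7/15 + 8) + 93) - 76587) + 275 = ((129*(113/15) + 93) - 76587) + 275 = ((4859/5 + 93) - 76587) + 275 = (5324/5 - 76587) + 275 = -377611/5 + 275 = -376236/5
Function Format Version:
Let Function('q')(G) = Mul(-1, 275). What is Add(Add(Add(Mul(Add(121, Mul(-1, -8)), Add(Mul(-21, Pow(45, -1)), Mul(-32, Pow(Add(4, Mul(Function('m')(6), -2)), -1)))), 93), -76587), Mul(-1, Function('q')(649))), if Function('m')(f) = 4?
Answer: Rational(-376236, 5) ≈ -75247.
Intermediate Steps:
Function('q')(G) = -275
Add(Add(Add(Mul(Add(121, Mul(-1, -8)), Add(Mul(-21, Pow(45, -1)), Mul(-32, Pow(Add(4, Mul(Function('m')(6), -2)), -1)))), 93), -76587), Mul(-1, Function('q')(649))) = Add(Add(Add(Mul(Add(121, Mul(-1, -8)), Add(Mul(-21, Pow(45, -1)), Mul(-32, Pow(Add(4, Mul(4, -2)), -1)))), 93), -76587), Mul(-1, -275)) = Add(Add(Add(Mul(Add(121, 8), Add(Mul(-21, Rational(1, 45)), Mul(-32, Pow(Add(4, -8), -1)))), 93), -76587), 275) = Add(Add(Add(Mul(129, Add(Rational(-7, 15), Mul(-32, Pow(-4, -1)))), 93), -76587), 275) = Add(Add(Add(Mul(129, Add(Rational(-7, 15), Mul(-32, Rational(-1, 4)))), 93), -76587), 275) = Add(Add(Add(Mul(129, Add(Rational(-7, 15), 8)), 93), -76587), 275) = Add(Add(Add(Mul(129, Rational(113, 15)), 93), -76587), 275) = Add(Add(Add(Rational(4859, 5), 93), -76587), 275) = Add(Add(Rational(5324, 5), -76587), 275) = Add(Rational(-377611, 5), 275) = Rational(-376236, 5)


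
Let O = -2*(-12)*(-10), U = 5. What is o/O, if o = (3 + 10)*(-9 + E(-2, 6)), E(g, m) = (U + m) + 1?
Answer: -13/80 ≈ -0.16250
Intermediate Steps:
E(g, m) = 6 + m (E(g, m) = (5 + m) + 1 = 6 + m)
O = -240 (O = 24*(-10) = -240)
o = 39 (o = (3 + 10)*(-9 + (6 + 6)) = 13*(-9 + 12) = 13*3 = 39)
o/O = 39/(-240) = -1/240*39 = -13/80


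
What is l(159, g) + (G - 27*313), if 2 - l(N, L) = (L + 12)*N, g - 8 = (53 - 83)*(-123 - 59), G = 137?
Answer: -879632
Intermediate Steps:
g = 5468 (g = 8 + (53 - 83)*(-123 - 59) = 8 - 30*(-182) = 8 + 5460 = 5468)
l(N, L) = 2 - N*(12 + L) (l(N, L) = 2 - (L + 12)*N = 2 - (12 + L)*N = 2 - N*(12 + L))
l(159, g) + (G - 27*313) = (2 - 12*159 - 1*5468*159) + (137 - 27*313) = (2 - 1908 - 869412) + (137 - 8451) = -871318 - 8314 = -879632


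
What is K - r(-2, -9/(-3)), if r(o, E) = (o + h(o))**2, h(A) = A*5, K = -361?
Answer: -505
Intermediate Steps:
h(A) = 5*A
r(o, E) = 36*o**2 (r(o, E) = (o + 5*o)**2 = (6*o)**2 = 36*o**2)
K - r(-2, -9/(-3)) = -361 - 36*(-2)**2 = -361 - 36*4 = -361 - 1*144 = -361 - 144 = -505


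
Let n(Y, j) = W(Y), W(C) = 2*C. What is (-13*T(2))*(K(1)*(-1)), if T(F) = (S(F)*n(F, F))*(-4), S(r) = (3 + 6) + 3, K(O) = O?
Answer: -2496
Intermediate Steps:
S(r) = 12 (S(r) = 9 + 3 = 12)
n(Y, j) = 2*Y
T(F) = -96*F (T(F) = (12*(2*F))*(-4) = (24*F)*(-4) = -96*F)
(-13*T(2))*(K(1)*(-1)) = (-(-1248)*2)*(1*(-1)) = -13*(-192)*(-1) = 2496*(-1) = -2496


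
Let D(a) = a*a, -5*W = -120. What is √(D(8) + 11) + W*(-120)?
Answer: -2880 + 5*√3 ≈ -2871.3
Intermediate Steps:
W = 24 (W = -⅕*(-120) = 24)
D(a) = a²
√(D(8) + 11) + W*(-120) = √(8² + 11) + 24*(-120) = √(64 + 11) - 2880 = √75 - 2880 = 5*√3 - 2880 = -2880 + 5*√3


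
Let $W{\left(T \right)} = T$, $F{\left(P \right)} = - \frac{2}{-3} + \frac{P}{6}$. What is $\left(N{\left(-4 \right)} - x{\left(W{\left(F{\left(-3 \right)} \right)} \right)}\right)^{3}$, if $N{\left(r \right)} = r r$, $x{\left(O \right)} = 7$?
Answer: $729$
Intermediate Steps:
$F{\left(P \right)} = \frac{2}{3} + \frac{P}{6}$ ($F{\left(P \right)} = \left(-2\right) \left(- \frac{1}{3}\right) + P \frac{1}{6} = \frac{2}{3} + \frac{P}{6}$)
$N{\left(r \right)} = r^{2}$
$\left(N{\left(-4 \right)} - x{\left(W{\left(F{\left(-3 \right)} \right)} \right)}\right)^{3} = \left(\left(-4\right)^{2} - 7\right)^{3} = \left(16 - 7\right)^{3} = 9^{3} = 729$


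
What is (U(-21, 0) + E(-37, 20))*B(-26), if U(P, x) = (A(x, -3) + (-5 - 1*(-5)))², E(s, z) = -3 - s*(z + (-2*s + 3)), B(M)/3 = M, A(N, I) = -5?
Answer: -281658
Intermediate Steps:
B(M) = 3*M
E(s, z) = -3 - s*(3 + z - 2*s) (E(s, z) = -3 - s*(z + (3 - 2*s)) = -3 - s*(3 + z - 2*s))
U(P, x) = 25 (U(P, x) = (-5 + (-5 - 1*(-5)))² = (-5 + (-5 + 5))² = (-5 + 0)² = (-5)² = 25)
(U(-21, 0) + E(-37, 20))*B(-26) = (25 + (-3 - 3*(-37) + 2*(-37)² - 1*(-37)*20))*(3*(-26)) = (25 + (-3 + 111 + 2*1369 + 740))*(-78) = (25 + (-3 + 111 + 2738 + 740))*(-78) = (25 + 3586)*(-78) = 3611*(-78) = -281658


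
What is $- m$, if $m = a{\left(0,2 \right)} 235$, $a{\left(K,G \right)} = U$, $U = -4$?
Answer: $940$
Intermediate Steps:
$a{\left(K,G \right)} = -4$
$m = -940$ ($m = \left(-4\right) 235 = -940$)
$- m = \left(-1\right) \left(-940\right) = 940$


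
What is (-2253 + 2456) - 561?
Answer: -358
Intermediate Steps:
(-2253 + 2456) - 561 = 203 - 561 = -358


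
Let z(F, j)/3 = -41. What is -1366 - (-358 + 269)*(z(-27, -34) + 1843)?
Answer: 151714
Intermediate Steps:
z(F, j) = -123 (z(F, j) = 3*(-41) = -123)
-1366 - (-358 + 269)*(z(-27, -34) + 1843) = -1366 - (-358 + 269)*(-123 + 1843) = -1366 - (-89)*1720 = -1366 - 1*(-153080) = -1366 + 153080 = 151714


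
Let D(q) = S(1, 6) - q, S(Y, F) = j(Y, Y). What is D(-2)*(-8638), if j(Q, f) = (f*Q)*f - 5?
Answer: 17276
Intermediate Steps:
j(Q, f) = -5 + Q*f² (j(Q, f) = (Q*f)*f - 5 = Q*f² - 5 = -5 + Q*f²)
S(Y, F) = -5 + Y³ (S(Y, F) = -5 + Y*Y² = -5 + Y³)
D(q) = -4 - q (D(q) = (-5 + 1³) - q = (-5 + 1) - q = -4 - q)
D(-2)*(-8638) = (-4 - 1*(-2))*(-8638) = (-4 + 2)*(-8638) = -2*(-8638) = 17276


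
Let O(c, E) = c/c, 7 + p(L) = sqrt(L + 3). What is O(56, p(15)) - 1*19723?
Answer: -19722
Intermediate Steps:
p(L) = -7 + sqrt(3 + L) (p(L) = -7 + sqrt(L + 3) = -7 + sqrt(3 + L))
O(c, E) = 1
O(56, p(15)) - 1*19723 = 1 - 1*19723 = 1 - 19723 = -19722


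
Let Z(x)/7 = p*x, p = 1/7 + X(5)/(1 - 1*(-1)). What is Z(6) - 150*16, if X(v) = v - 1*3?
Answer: -2352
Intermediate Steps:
X(v) = -3 + v (X(v) = v - 3 = -3 + v)
p = 8/7 (p = 1/7 + (-3 + 5)/(1 - 1*(-1)) = 1*(⅐) + 2/(1 + 1) = ⅐ + 2/2 = ⅐ + 2*(½) = ⅐ + 1 = 8/7 ≈ 1.1429)
Z(x) = 8*x (Z(x) = 7*(8*x/7) = 8*x)
Z(6) - 150*16 = 8*6 - 150*16 = 48 - 2400 = -2352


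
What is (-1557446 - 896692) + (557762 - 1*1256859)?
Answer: -3153235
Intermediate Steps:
(-1557446 - 896692) + (557762 - 1*1256859) = -2454138 + (557762 - 1256859) = -2454138 - 699097 = -3153235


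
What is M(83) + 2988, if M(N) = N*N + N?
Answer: 9960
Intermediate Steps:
M(N) = N + N² (M(N) = N² + N = N + N²)
M(83) + 2988 = 83*(1 + 83) + 2988 = 83*84 + 2988 = 6972 + 2988 = 9960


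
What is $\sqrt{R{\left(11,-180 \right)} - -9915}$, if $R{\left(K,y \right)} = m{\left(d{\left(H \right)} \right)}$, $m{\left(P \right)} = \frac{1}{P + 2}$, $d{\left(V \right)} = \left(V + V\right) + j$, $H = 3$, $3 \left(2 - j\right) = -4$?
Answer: $\frac{3 \sqrt{1273538}}{34} \approx 99.575$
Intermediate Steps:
$j = \frac{10}{3}$ ($j = 2 - - \frac{4}{3} = 2 + \frac{4}{3} = \frac{10}{3} \approx 3.3333$)
$d{\left(V \right)} = \frac{10}{3} + 2 V$ ($d{\left(V \right)} = \left(V + V\right) + \frac{10}{3} = 2 V + \frac{10}{3} = \frac{10}{3} + 2 V$)
$m{\left(P \right)} = \frac{1}{2 + P}$
$R{\left(K,y \right)} = \frac{3}{34}$ ($R{\left(K,y \right)} = \frac{1}{2 + \left(\frac{10}{3} + 2 \cdot 3\right)} = \frac{1}{2 + \left(\frac{10}{3} + 6\right)} = \frac{1}{2 + \frac{28}{3}} = \frac{1}{\frac{34}{3}} = \frac{3}{34}$)
$\sqrt{R{\left(11,-180 \right)} - -9915} = \sqrt{\frac{3}{34} - -9915} = \sqrt{\frac{3}{34} + 9915} = \sqrt{\frac{337113}{34}} = \frac{3 \sqrt{1273538}}{34}$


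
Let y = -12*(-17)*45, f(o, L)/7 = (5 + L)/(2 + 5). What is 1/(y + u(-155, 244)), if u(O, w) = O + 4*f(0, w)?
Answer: 1/10021 ≈ 9.9790e-5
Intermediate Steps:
f(o, L) = 5 + L (f(o, L) = 7*((5 + L)/(2 + 5)) = 7*((5 + L)/7) = 7*((5 + L)*(⅐)) = 7*(5/7 + L/7) = 5 + L)
u(O, w) = 20 + O + 4*w (u(O, w) = O + 4*(5 + w) = O + (20 + 4*w) = 20 + O + 4*w)
y = 9180 (y = 204*45 = 9180)
1/(y + u(-155, 244)) = 1/(9180 + (20 - 155 + 4*244)) = 1/(9180 + (20 - 155 + 976)) = 1/(9180 + 841) = 1/10021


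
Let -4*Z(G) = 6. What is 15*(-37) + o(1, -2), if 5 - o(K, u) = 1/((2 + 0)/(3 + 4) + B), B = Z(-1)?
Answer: -9336/17 ≈ -549.18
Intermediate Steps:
Z(G) = -3/2 (Z(G) = -¼*6 = -3/2)
B = -3/2 ≈ -1.5000
o(K, u) = 99/17 (o(K, u) = 5 - 1/((2 + 0)/(3 + 4) - 3/2) = 5 - 1/(2/7 - 3/2) = 5 - 1/(-17/14) = 5 - 1*(-14/17) = 5 + 14/17 = 99/17)
15*(-37) + o(1, -2) = 15*(-37) + 99/17 = -555 + 99/17 = -9336/17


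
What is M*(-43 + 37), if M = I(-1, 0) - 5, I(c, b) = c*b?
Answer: 30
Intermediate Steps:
I(c, b) = b*c
M = -5 (M = 0*(-1) - 5 = 0 - 5 = -5)
M*(-43 + 37) = -5*(-43 + 37) = -5*(-6) = 30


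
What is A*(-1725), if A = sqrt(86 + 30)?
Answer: -3450*sqrt(29) ≈ -18579.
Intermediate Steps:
A = 2*sqrt(29) (A = sqrt(116) = 2*sqrt(29) ≈ 10.770)
A*(-1725) = (2*sqrt(29))*(-1725) = -3450*sqrt(29)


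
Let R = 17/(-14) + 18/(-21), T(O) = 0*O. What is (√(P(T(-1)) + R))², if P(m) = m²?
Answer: -29/14 ≈ -2.0714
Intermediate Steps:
T(O) = 0
R = -29/14 (R = 17*(-1/14) + 18*(-1/21) = -17/14 - 6/7 = -29/14 ≈ -2.0714)
(√(P(T(-1)) + R))² = (√(0² - 29/14))² = (√(0 - 29/14))² = (√(-29/14))² = (I*√406/14)² = -29/14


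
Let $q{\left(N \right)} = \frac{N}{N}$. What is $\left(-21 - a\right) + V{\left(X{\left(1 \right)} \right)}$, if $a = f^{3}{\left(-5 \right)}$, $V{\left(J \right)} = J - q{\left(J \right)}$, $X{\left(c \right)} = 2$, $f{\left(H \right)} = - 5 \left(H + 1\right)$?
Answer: $-8020$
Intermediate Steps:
$q{\left(N \right)} = 1$
$f{\left(H \right)} = -5 - 5 H$ ($f{\left(H \right)} = - 5 \left(1 + H\right) = -5 - 5 H$)
$V{\left(J \right)} = -1 + J$ ($V{\left(J \right)} = J - 1 = -1 + J$)
$a = 8000$ ($a = \left(-5 - -25\right)^{3} = \left(-5 + 25\right)^{3} = 20^{3} = 8000$)
$\left(-21 - a\right) + V{\left(X{\left(1 \right)} \right)} = \left(-21 - 8000\right) + \left(-1 + 2\right) = \left(-21 - 8000\right) + 1 = -8021 + 1 = -8020$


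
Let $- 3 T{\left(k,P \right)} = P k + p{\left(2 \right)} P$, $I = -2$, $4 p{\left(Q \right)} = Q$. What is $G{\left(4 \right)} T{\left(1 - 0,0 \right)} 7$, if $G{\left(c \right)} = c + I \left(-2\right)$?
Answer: $0$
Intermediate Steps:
$p{\left(Q \right)} = \frac{Q}{4}$
$T{\left(k,P \right)} = - \frac{P}{6} - \frac{P k}{3}$ ($T{\left(k,P \right)} = - \frac{P k + \frac{1}{4} \cdot 2 P}{3} = - \frac{P k + \frac{P}{2}}{3} = - \frac{\frac{P}{2} + P k}{3} = - \frac{P}{6} - \frac{P k}{3}$)
$G{\left(c \right)} = 4 + c$ ($G{\left(c \right)} = c - -4 = c + 4 = 4 + c$)
$G{\left(4 \right)} T{\left(1 - 0,0 \right)} 7 = \left(4 + 4\right) \left(\left(- \frac{1}{6}\right) 0 \left(1 + 2 \left(1 - 0\right)\right)\right) 7 = 8 \left(\left(- \frac{1}{6}\right) 0 \left(1 + 2 \left(1 + 0\right)\right)\right) 7 = 8 \left(\left(- \frac{1}{6}\right) 0 \left(1 + 2 \cdot 1\right)\right) 7 = 8 \left(\left(- \frac{1}{6}\right) 0 \left(1 + 2\right)\right) 7 = 8 \left(\left(- \frac{1}{6}\right) 0 \cdot 3\right) 7 = 8 \cdot 0 \cdot 7 = 0 \cdot 7 = 0$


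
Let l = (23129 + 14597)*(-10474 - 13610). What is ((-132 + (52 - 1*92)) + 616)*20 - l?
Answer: 908601864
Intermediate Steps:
l = -908592984 (l = 37726*(-24084) = -908592984)
((-132 + (52 - 1*92)) + 616)*20 - l = ((-132 + (52 - 1*92)) + 616)*20 - 1*(-908592984) = ((-132 + (52 - 92)) + 616)*20 + 908592984 = ((-132 - 40) + 616)*20 + 908592984 = (-172 + 616)*20 + 908592984 = 444*20 + 908592984 = 8880 + 908592984 = 908601864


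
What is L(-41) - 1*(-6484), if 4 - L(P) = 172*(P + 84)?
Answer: -908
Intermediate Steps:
L(P) = -14444 - 172*P (L(P) = 4 - 172*(P + 84) = 4 - 172*(84 + P) = 4 - (14448 + 172*P) = 4 + (-14448 - 172*P) = -14444 - 172*P)
L(-41) - 1*(-6484) = (-14444 - 172*(-41)) - 1*(-6484) = (-14444 + 7052) + 6484 = -7392 + 6484 = -908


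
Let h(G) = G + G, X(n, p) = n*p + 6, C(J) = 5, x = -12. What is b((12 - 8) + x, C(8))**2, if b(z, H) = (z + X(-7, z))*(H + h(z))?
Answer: 352836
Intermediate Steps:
X(n, p) = 6 + n*p
h(G) = 2*G
b(z, H) = (6 - 6*z)*(H + 2*z) (b(z, H) = (z + (6 - 7*z))*(H + 2*z) = (6 - 6*z)*(H + 2*z))
b((12 - 8) + x, C(8))**2 = (-12*((12 - 8) - 12)**2 + 6*5 + 12*((12 - 8) - 12) - 6*5*((12 - 8) - 12))**2 = (-12*(4 - 12)**2 + 30 + 12*(4 - 12) - 6*5*(4 - 12))**2 = (-12*(-8)**2 + 30 + 12*(-8) - 6*5*(-8))**2 = (-12*64 + 30 - 96 + 240)**2 = (-768 + 30 - 96 + 240)**2 = (-594)**2 = 352836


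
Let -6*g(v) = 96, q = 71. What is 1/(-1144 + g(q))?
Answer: -1/1160 ≈ -0.00086207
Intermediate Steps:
g(v) = -16 (g(v) = -⅙*96 = -16)
1/(-1144 + g(q)) = 1/(-1144 - 16) = 1/(-1160) = -1/1160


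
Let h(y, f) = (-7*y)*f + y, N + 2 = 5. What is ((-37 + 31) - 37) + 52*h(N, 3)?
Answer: -3163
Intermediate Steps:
N = 3 (N = -2 + 5 = 3)
h(y, f) = y - 7*f*y (h(y, f) = -7*f*y + y = y - 7*f*y)
((-37 + 31) - 37) + 52*h(N, 3) = ((-37 + 31) - 37) + 52*(3*(1 - 7*3)) = (-6 - 37) + 52*(3*(1 - 21)) = -43 + 52*(3*(-20)) = -43 + 52*(-60) = -43 - 3120 = -3163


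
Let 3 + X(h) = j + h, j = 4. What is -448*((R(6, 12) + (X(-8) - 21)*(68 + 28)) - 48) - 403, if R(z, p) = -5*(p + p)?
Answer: 1279085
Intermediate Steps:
R(z, p) = -10*p
X(h) = 1 + h (X(h) = -3 + (4 + h) = 1 + h)
-448*((R(6, 12) + (X(-8) - 21)*(68 + 28)) - 48) - 403 = -448*((-10*12 + ((1 - 8) - 21)*(68 + 28)) - 48) - 403 = -448*((-120 + (-7 - 21)*96) - 48) - 403 = -448*((-120 - 28*96) - 48) - 403 = -448*((-120 - 2688) - 48) - 403 = -448*(-2808 - 48) - 403 = -448*(-2856) - 403 = 1279488 - 403 = 1279085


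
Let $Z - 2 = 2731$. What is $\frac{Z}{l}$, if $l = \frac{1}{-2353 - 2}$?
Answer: $-6436215$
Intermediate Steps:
$Z = 2733$ ($Z = 2 + 2731 = 2733$)
$l = - \frac{1}{2355}$ ($l = \frac{1}{-2355} = - \frac{1}{2355} \approx -0.00042463$)
$\frac{Z}{l} = \frac{2733}{- \frac{1}{2355}} = 2733 \left(-2355\right) = -6436215$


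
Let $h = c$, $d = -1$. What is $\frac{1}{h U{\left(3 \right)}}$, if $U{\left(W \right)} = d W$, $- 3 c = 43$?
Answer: $\frac{1}{43} \approx 0.023256$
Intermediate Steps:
$c = - \frac{43}{3}$ ($c = \left(- \frac{1}{3}\right) 43 = - \frac{43}{3} \approx -14.333$)
$U{\left(W \right)} = - W$
$h = - \frac{43}{3} \approx -14.333$
$\frac{1}{h U{\left(3 \right)}} = \frac{1}{\left(- \frac{43}{3}\right) \left(\left(-1\right) 3\right)} = \frac{1}{\left(- \frac{43}{3}\right) \left(-3\right)} = \frac{1}{43}$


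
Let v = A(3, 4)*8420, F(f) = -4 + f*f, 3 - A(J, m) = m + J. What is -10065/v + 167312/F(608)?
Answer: 467784803/622507440 ≈ 0.75145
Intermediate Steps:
A(J, m) = 3 - J - m (A(J, m) = 3 - (m + J) = 3 - (J + m) = 3 + (-J - m) = 3 - J - m)
F(f) = -4 + f²
v = -33680 (v = (3 - 1*3 - 1*4)*8420 = (3 - 3 - 4)*8420 = -4*8420 = -33680)
-10065/v + 167312/F(608) = -10065/(-33680) + 167312/(-4 + 608²) = -10065*(-1/33680) + 167312/(-4 + 369664) = 2013/6736 + 167312/369660 = 2013/6736 + 167312*(1/369660) = 2013/6736 + 41828/92415 = 467784803/622507440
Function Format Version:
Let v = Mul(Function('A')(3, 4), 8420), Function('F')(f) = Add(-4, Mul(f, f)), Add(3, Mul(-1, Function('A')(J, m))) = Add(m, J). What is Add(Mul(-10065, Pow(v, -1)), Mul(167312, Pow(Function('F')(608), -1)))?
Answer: Rational(467784803, 622507440) ≈ 0.75145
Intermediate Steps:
Function('A')(J, m) = Add(3, Mul(-1, J), Mul(-1, m)) (Function('A')(J, m) = Add(3, Mul(-1, Add(m, J))) = Add(3, Mul(-1, Add(J, m))) = Add(3, Add(Mul(-1, J), Mul(-1, m))) = Add(3, Mul(-1, J), Mul(-1, m)))
Function('F')(f) = Add(-4, Pow(f, 2))
v = -33680 (v = Mul(Add(3, Mul(-1, 3), Mul(-1, 4)), 8420) = Mul(Add(3, -3, -4), 8420) = Mul(-4, 8420) = -33680)
Add(Mul(-10065, Pow(v, -1)), Mul(167312, Pow(Function('F')(608), -1))) = Add(Mul(-10065, Pow(-33680, -1)), Mul(167312, Pow(Add(-4, Pow(608, 2)), -1))) = Add(Mul(-10065, Rational(-1, 33680)), Mul(167312, Pow(Add(-4, 369664), -1))) = Add(Rational(2013, 6736), Mul(167312, Pow(369660, -1))) = Add(Rational(2013, 6736), Mul(167312, Rational(1, 369660))) = Add(Rational(2013, 6736), Rational(41828, 92415)) = Rational(467784803, 622507440)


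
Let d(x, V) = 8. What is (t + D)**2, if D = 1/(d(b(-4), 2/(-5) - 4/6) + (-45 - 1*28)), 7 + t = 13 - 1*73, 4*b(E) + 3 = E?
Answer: 18974736/4225 ≈ 4491.1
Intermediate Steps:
b(E) = -3/4 + E/4
t = -67 (t = -7 + (13 - 1*73) = -7 + (13 - 73) = -7 - 60 = -67)
D = -1/65 (D = 1/(8 + (-45 - 1*28)) = 1/(8 + (-45 - 28)) = 1/(8 - 73) = 1/(-65) = -1/65 ≈ -0.015385)
(t + D)**2 = (-67 - 1/65)**2 = (-4356/65)**2 = 18974736/4225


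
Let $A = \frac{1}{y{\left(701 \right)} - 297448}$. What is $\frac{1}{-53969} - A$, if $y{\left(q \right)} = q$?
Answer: $- \frac{242778}{16015138843} \approx -1.5159 \cdot 10^{-5}$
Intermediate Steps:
$A = - \frac{1}{296747}$ ($A = \frac{1}{701 - 297448} = \frac{1}{-296747} = - \frac{1}{296747} \approx -3.3699 \cdot 10^{-6}$)
$\frac{1}{-53969} - A = \frac{1}{-53969} - - \frac{1}{296747} = - \frac{1}{53969} + \frac{1}{296747} = - \frac{242778}{16015138843}$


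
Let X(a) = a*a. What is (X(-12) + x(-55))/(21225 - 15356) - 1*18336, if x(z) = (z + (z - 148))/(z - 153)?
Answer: -11191839231/610376 ≈ -18336.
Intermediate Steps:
X(a) = a**2
x(z) = (-148 + 2*z)/(-153 + z) (x(z) = (z + (-148 + z))/(-153 + z) = (-148 + 2*z)/(-153 + z))
(X(-12) + x(-55))/(21225 - 15356) - 1*18336 = ((-12)**2 + 2*(-74 - 55)/(-153 - 55))/(21225 - 15356) - 1*18336 = (144 + 2*(-129)/(-208))/5869 - 18336 = (144 + 2*(-1/208)*(-129))*(1/5869) - 18336 = (144 + 129/104)*(1/5869) - 18336 = (15105/104)*(1/5869) - 18336 = 15105/610376 - 18336 = -11191839231/610376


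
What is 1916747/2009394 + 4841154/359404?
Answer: 1302084042433/90273030147 ≈ 14.424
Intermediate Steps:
1916747/2009394 + 4841154/359404 = 1916747*(1/2009394) + 4841154*(1/359404) = 1916747/2009394 + 2420577/179702 = 1302084042433/90273030147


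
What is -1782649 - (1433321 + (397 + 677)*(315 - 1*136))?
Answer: -3408216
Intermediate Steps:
-1782649 - (1433321 + (397 + 677)*(315 - 1*136)) = -1782649 - (1433321 + 1074*(315 - 136)) = -1782649 - (1433321 + 1074*179) = -1782649 - (1433321 + 192246) = -1782649 - 1*1625567 = -1782649 - 1625567 = -3408216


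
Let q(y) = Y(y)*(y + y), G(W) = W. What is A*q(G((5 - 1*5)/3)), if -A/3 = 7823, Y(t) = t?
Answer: 0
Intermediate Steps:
A = -23469 (A = -3*7823 = -23469)
q(y) = 2*y² (q(y) = y*(y + y) = y*(2*y) = 2*y²)
A*q(G((5 - 1*5)/3)) = -46938*((5 - 1*5)/3)² = -46938*((5 - 5)*(⅓))² = -46938*(0*(⅓))² = -46938*0² = -46938*0 = -23469*0 = 0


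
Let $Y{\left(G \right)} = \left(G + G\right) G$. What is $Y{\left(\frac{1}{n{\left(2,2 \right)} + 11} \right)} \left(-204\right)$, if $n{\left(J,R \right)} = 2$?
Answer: $- \frac{408}{169} \approx -2.4142$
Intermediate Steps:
$Y{\left(G \right)} = 2 G^{2}$ ($Y{\left(G \right)} = 2 G G = 2 G^{2}$)
$Y{\left(\frac{1}{n{\left(2,2 \right)} + 11} \right)} \left(-204\right) = 2 \left(\frac{1}{2 + 11}\right)^{2} \left(-204\right) = 2 \left(\frac{1}{13}\right)^{2} \left(-204\right) = \frac{2}{169} \left(-204\right) = - \frac{408}{169}$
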